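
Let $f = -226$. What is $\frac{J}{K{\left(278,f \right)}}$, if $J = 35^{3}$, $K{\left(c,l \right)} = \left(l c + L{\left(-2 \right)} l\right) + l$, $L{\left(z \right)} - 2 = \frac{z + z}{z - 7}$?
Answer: $- \frac{385875}{572458} \approx -0.67407$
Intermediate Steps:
$L{\left(z \right)} = 2 + \frac{2 z}{-7 + z}$ ($L{\left(z \right)} = 2 + \frac{z + z}{z - 7} = 2 + \frac{2 z}{-7 + z}$)
$K{\left(c,l \right)} = \frac{31 l}{9} + c l$ ($K{\left(c,l \right)} = \left(l c + \frac{2 \left(-7 + 2 \left(-2\right)\right)}{-7 - 2} l\right) + l = \left(c l + \frac{2 \left(-7 - 4\right)}{-9} l\right) + l = \left(c l + 2 \left(- \frac{1}{9}\right) \left(-11\right) l\right) + l = \left(c l + \frac{22 l}{9}\right) + l = \left(\frac{22 l}{9} + c l\right) + l = \frac{31 l}{9} + c l$)
$J = 42875$
$\frac{J}{K{\left(278,f \right)}} = \frac{42875}{\frac{1}{9} \left(-226\right) \left(31 + 9 \cdot 278\right)} = \frac{42875}{\frac{1}{9} \left(-226\right) \left(31 + 2502\right)} = \frac{42875}{\frac{1}{9} \left(-226\right) 2533} = \frac{42875}{- \frac{572458}{9}} = 42875 \left(- \frac{9}{572458}\right) = - \frac{385875}{572458}$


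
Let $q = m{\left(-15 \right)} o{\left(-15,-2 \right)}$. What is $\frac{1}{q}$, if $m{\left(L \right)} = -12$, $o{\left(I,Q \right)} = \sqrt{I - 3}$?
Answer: $\frac{i \sqrt{2}}{72} \approx 0.019642 i$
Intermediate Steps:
$o{\left(I,Q \right)} = \sqrt{-3 + I}$
$q = - 36 i \sqrt{2}$ ($q = - 12 \sqrt{-3 - 15} = - 12 \sqrt{-18} = - 12 \cdot 3 i \sqrt{2} = - 36 i \sqrt{2} \approx - 50.912 i$)
$\frac{1}{q} = \frac{1}{\left(-36\right) i \sqrt{2}} = \frac{i \sqrt{2}}{72}$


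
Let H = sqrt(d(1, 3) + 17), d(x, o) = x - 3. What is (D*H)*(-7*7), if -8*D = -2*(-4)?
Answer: 49*sqrt(15) ≈ 189.78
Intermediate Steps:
d(x, o) = -3 + x
D = -1 (D = -(-1)*(-4)/4 = -1/8*8 = -1)
H = sqrt(15) (H = sqrt((-3 + 1) + 17) = sqrt(-2 + 17) = sqrt(15) ≈ 3.8730)
(D*H)*(-7*7) = (-sqrt(15))*(-7*7) = -sqrt(15)*(-49) = 49*sqrt(15)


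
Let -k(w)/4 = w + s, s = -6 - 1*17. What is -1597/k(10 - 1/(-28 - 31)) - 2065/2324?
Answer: -8046479/254312 ≈ -31.640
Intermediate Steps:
s = -23 (s = -6 - 17 = -23)
k(w) = 92 - 4*w (k(w) = -4*(w - 23) = -4*(-23 + w) = 92 - 4*w)
-1597/k(10 - 1/(-28 - 31)) - 2065/2324 = -1597/(92 - 4*(10 - 1/(-28 - 31))) - 2065/2324 = -1597/(92 - 4*(10 - 1/(-59))) - 2065*1/2324 = -1597/(92 - 4*(10 - 1*(-1/59))) - 295/332 = -1597/(92 - 4*(10 + 1/59)) - 295/332 = -1597/(92 - 4*591/59) - 295/332 = -1597/(92 - 2364/59) - 295/332 = -1597/3064/59 - 295/332 = -1597*59/3064 - 295/332 = -94223/3064 - 295/332 = -8046479/254312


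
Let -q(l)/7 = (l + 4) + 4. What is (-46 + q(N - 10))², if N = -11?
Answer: 2025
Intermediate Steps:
q(l) = -56 - 7*l (q(l) = -7*((l + 4) + 4) = -7*((4 + l) + 4) = -7*(8 + l) = -56 - 7*l)
(-46 + q(N - 10))² = (-46 + (-56 - 7*(-11 - 10)))² = (-46 + (-56 - 7*(-21)))² = (-46 + (-56 + 147))² = (-46 + 91)² = 45² = 2025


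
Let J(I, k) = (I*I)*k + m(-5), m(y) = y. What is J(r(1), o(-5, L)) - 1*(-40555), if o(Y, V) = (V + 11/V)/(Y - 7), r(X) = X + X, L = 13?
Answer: 527090/13 ≈ 40545.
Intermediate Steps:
r(X) = 2*X
o(Y, V) = (V + 11/V)/(-7 + Y)
J(I, k) = -5 + k*I² (J(I, k) = (I*I)*k - 5 = I²*k - 5 = k*I² - 5 = -5 + k*I²)
J(r(1), o(-5, L)) - 1*(-40555) = (-5 + ((11 + 13²)/(13*(-7 - 5)))*(2*1)²) - 1*(-40555) = (-5 + ((1/13)*(11 + 169)/(-12))*2²) + 40555 = (-5 + ((1/13)*(-1/12)*180)*4) + 40555 = (-5 - 15/13*4) + 40555 = (-5 - 60/13) + 40555 = -125/13 + 40555 = 527090/13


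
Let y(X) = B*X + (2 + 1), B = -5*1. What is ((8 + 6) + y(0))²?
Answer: 289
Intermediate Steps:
B = -5
y(X) = 3 - 5*X (y(X) = -5*X + (2 + 1) = -5*X + 3 = 3 - 5*X)
((8 + 6) + y(0))² = ((8 + 6) + (3 - 5*0))² = (14 + (3 + 0))² = (14 + 3)² = 17² = 289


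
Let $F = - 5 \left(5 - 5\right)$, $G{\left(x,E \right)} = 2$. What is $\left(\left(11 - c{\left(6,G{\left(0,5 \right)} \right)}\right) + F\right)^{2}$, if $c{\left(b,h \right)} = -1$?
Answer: $144$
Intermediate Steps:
$F = 0$ ($F = - 5 \left(5 + \left(0 - 5\right)\right) = - 5 \left(5 - 5\right) = \left(-5\right) 0 = 0$)
$\left(\left(11 - c{\left(6,G{\left(0,5 \right)} \right)}\right) + F\right)^{2} = \left(\left(11 - -1\right) + 0\right)^{2} = \left(\left(11 + 1\right) + 0\right)^{2} = \left(12 + 0\right)^{2} = 12^{2} = 144$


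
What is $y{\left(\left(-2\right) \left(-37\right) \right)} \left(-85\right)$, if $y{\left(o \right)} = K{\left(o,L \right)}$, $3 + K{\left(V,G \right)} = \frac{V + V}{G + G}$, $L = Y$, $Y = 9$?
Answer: $- \frac{3995}{9} \approx -443.89$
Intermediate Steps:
$L = 9$
$K{\left(V,G \right)} = -3 + \frac{V}{G}$ ($K{\left(V,G \right)} = -3 + \frac{V + V}{G + G} = -3 + \frac{2 V}{2 G} = -3 + 2 V \frac{1}{2 G} = -3 + \frac{V}{G}$)
$y{\left(o \right)} = -3 + \frac{o}{9}$
$y{\left(\left(-2\right) \left(-37\right) \right)} \left(-85\right) = \left(-3 + \frac{\left(-2\right) \left(-37\right)}{9}\right) \left(-85\right) = \left(-3 + \frac{1}{9} \cdot 74\right) \left(-85\right) = \left(-3 + \frac{74}{9}\right) \left(-85\right) = \frac{47}{9} \left(-85\right) = - \frac{3995}{9}$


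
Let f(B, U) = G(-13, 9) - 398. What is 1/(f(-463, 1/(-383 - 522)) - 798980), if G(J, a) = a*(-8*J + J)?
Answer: -1/798559 ≈ -1.2523e-6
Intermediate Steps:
G(J, a) = -7*J*a (G(J, a) = a*(-7*J) = -7*J*a)
f(B, U) = 421 (f(B, U) = -7*(-13)*9 - 398 = 819 - 398 = 421)
1/(f(-463, 1/(-383 - 522)) - 798980) = 1/(421 - 798980) = 1/(-798559) = -1/798559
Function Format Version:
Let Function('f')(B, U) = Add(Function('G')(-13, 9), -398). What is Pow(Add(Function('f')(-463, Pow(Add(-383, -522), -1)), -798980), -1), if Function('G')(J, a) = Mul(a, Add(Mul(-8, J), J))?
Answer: Rational(-1, 798559) ≈ -1.2523e-6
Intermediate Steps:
Function('G')(J, a) = Mul(-7, J, a) (Function('G')(J, a) = Mul(a, Mul(-7, J)) = Mul(-7, J, a))
Function('f')(B, U) = 421 (Function('f')(B, U) = Add(Mul(-7, -13, 9), -398) = Add(819, -398) = 421)
Pow(Add(Function('f')(-463, Pow(Add(-383, -522), -1)), -798980), -1) = Pow(Add(421, -798980), -1) = Pow(-798559, -1) = Rational(-1, 798559)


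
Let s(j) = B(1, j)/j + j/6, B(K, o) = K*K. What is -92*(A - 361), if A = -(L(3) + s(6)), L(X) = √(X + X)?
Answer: 99958/3 + 92*√6 ≈ 33545.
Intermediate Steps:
B(K, o) = K²
s(j) = 1/j + j/6 (s(j) = 1²/j + j/6 = 1/j + j*(⅙) = 1/j + j/6)
L(X) = √2*√X (L(X) = √(2*X) = √2*√X)
A = -7/6 - √6 (A = -(√2*√3 + (1/6 + (⅙)*6)) = -(√6 + (⅙ + 1)) = -(√6 + 7/6) = -(7/6 + √6) = -7/6 - √6 ≈ -3.6162)
-92*(A - 361) = -92*((-7/6 - √6) - 361) = -92*(-2173/6 - √6) = 99958/3 + 92*√6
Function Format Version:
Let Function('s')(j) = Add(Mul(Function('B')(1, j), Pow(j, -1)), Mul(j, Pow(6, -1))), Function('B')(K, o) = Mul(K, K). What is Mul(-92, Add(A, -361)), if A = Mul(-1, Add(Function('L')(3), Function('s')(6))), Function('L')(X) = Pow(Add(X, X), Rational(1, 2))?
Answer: Add(Rational(99958, 3), Mul(92, Pow(6, Rational(1, 2)))) ≈ 33545.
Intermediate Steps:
Function('B')(K, o) = Pow(K, 2)
Function('s')(j) = Add(Pow(j, -1), Mul(Rational(1, 6), j)) (Function('s')(j) = Add(Mul(Pow(1, 2), Pow(j, -1)), Mul(j, Pow(6, -1))) = Add(Mul(1, Pow(j, -1)), Mul(j, Rational(1, 6))) = Add(Pow(j, -1), Mul(Rational(1, 6), j)))
Function('L')(X) = Mul(Pow(2, Rational(1, 2)), Pow(X, Rational(1, 2))) (Function('L')(X) = Pow(Mul(2, X), Rational(1, 2)) = Mul(Pow(2, Rational(1, 2)), Pow(X, Rational(1, 2))))
A = Add(Rational(-7, 6), Mul(-1, Pow(6, Rational(1, 2)))) (A = Mul(-1, Add(Mul(Pow(2, Rational(1, 2)), Pow(3, Rational(1, 2))), Add(Pow(6, -1), Mul(Rational(1, 6), 6)))) = Mul(-1, Add(Pow(6, Rational(1, 2)), Add(Rational(1, 6), 1))) = Mul(-1, Add(Pow(6, Rational(1, 2)), Rational(7, 6))) = Mul(-1, Add(Rational(7, 6), Pow(6, Rational(1, 2)))) = Add(Rational(-7, 6), Mul(-1, Pow(6, Rational(1, 2)))) ≈ -3.6162)
Mul(-92, Add(A, -361)) = Mul(-92, Add(Add(Rational(-7, 6), Mul(-1, Pow(6, Rational(1, 2)))), -361)) = Mul(-92, Add(Rational(-2173, 6), Mul(-1, Pow(6, Rational(1, 2))))) = Add(Rational(99958, 3), Mul(92, Pow(6, Rational(1, 2))))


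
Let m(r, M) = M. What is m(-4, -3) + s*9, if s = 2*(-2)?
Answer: -39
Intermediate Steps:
s = -4
m(-4, -3) + s*9 = -3 - 4*9 = -3 - 36 = -39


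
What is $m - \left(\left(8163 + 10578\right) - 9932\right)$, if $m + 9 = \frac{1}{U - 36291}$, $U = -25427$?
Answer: $- \frac{544229325}{61718} \approx -8818.0$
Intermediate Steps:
$m = - \frac{555463}{61718}$ ($m = -9 + \frac{1}{-25427 - 36291} = -9 + \frac{1}{-61718} = -9 - \frac{1}{61718} = - \frac{555463}{61718} \approx -9.0$)
$m - \left(\left(8163 + 10578\right) - 9932\right) = - \frac{555463}{61718} - \left(\left(8163 + 10578\right) - 9932\right) = - \frac{555463}{61718} - \left(18741 - 9932\right) = - \frac{555463}{61718} - 8809 = - \frac{544229325}{61718}$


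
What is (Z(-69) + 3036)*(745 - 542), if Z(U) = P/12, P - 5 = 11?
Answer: 1849736/3 ≈ 6.1658e+5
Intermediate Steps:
P = 16 (P = 5 + 11 = 16)
Z(U) = 4/3 (Z(U) = 16/12 = 16*(1/12) = 4/3)
(Z(-69) + 3036)*(745 - 542) = (4/3 + 3036)*(745 - 542) = (9112/3)*203 = 1849736/3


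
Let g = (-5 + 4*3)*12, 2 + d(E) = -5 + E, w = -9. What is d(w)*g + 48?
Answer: -1296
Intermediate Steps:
d(E) = -7 + E (d(E) = -2 + (-5 + E) = -7 + E)
g = 84 (g = (-5 + 12)*12 = 7*12 = 84)
d(w)*g + 48 = (-7 - 9)*84 + 48 = -16*84 + 48 = -1344 + 48 = -1296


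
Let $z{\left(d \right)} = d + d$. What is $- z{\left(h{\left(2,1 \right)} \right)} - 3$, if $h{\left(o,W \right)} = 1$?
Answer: $-5$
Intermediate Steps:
$z{\left(d \right)} = 2 d$
$- z{\left(h{\left(2,1 \right)} \right)} - 3 = - 2 \cdot 1 - 3 = \left(-1\right) 2 - 3 = -2 - 3 = -5$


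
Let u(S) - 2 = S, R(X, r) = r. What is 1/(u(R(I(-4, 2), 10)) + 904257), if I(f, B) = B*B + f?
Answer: 1/904269 ≈ 1.1059e-6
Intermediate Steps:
I(f, B) = f + B² (I(f, B) = B² + f = f + B²)
u(S) = 2 + S
1/(u(R(I(-4, 2), 10)) + 904257) = 1/((2 + 10) + 904257) = 1/(12 + 904257) = 1/904269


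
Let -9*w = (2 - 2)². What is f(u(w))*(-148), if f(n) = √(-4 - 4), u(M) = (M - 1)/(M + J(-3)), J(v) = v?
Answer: -296*I*√2 ≈ -418.61*I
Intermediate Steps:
w = 0 (w = -(2 - 2)²/9 = -⅑*0² = -⅑*0 = 0)
u(M) = (-1 + M)/(-3 + M) (u(M) = (M - 1)/(M - 3) = (-1 + M)/(-3 + M))
f(n) = 2*I*√2 (f(n) = √(-8) = 2*I*√2)
f(u(w))*(-148) = (2*I*√2)*(-148) = -296*I*√2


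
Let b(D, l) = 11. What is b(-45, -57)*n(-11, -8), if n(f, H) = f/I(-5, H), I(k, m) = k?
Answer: 121/5 ≈ 24.200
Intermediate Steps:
n(f, H) = -f/5 (n(f, H) = f/(-5) = f*(-1/5) = -f/5)
b(-45, -57)*n(-11, -8) = 11*(-1/5*(-11)) = 11*(11/5) = 121/5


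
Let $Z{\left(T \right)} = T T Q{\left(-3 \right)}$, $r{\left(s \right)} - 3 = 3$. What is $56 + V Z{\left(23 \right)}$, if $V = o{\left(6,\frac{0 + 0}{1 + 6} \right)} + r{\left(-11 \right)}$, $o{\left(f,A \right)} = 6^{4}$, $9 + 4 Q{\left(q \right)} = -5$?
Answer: $-2410597$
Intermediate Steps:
$r{\left(s \right)} = 6$ ($r{\left(s \right)} = 3 + 3 = 6$)
$Q{\left(q \right)} = - \frac{7}{2}$ ($Q{\left(q \right)} = - \frac{9}{4} + \frac{1}{4} \left(-5\right) = - \frac{9}{4} - \frac{5}{4} = - \frac{7}{2}$)
$Z{\left(T \right)} = - \frac{7 T^{2}}{2}$ ($Z{\left(T \right)} = T T \left(- \frac{7}{2}\right) = T^{2} \left(- \frac{7}{2}\right) = - \frac{7 T^{2}}{2}$)
$o{\left(f,A \right)} = 1296$
$V = 1302$ ($V = 1296 + 6 = 1302$)
$56 + V Z{\left(23 \right)} = 56 + 1302 \left(- \frac{7 \cdot 23^{2}}{2}\right) = 56 + 1302 \left(\left(- \frac{7}{2}\right) 529\right) = 56 + 1302 \left(- \frac{3703}{2}\right) = 56 - 2410653 = -2410597$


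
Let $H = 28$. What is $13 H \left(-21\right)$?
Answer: $-7644$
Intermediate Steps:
$13 H \left(-21\right) = 13 \cdot 28 \left(-21\right) = 364 \left(-21\right) = -7644$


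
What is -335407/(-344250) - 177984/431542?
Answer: 41735607797/74279166750 ≈ 0.56188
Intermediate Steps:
-335407/(-344250) - 177984/431542 = -335407*(-1/344250) - 177984*1/431542 = 335407/344250 - 88992/215771 = 41735607797/74279166750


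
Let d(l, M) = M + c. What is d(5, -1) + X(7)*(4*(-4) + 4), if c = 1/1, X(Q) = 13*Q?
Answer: -1092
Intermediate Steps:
c = 1
d(l, M) = 1 + M (d(l, M) = M + 1 = 1 + M)
d(5, -1) + X(7)*(4*(-4) + 4) = (1 - 1) + (13*7)*(4*(-4) + 4) = 0 + 91*(-16 + 4) = 0 + 91*(-12) = 0 - 1092 = -1092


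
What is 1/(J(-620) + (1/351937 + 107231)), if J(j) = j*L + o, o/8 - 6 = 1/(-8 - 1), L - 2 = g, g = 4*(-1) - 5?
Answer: 3167433/353542888540 ≈ 8.9591e-6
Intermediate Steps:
g = -9 (g = -4 - 5 = -9)
L = -7 (L = 2 - 9 = -7)
o = 424/9 (o = 48 + 8/(-8 - 1) = 48 + 8/(-9) = 48 + 8*(-⅑) = 48 - 8/9 = 424/9 ≈ 47.111)
J(j) = 424/9 - 7*j (J(j) = j*(-7) + 424/9 = -7*j + 424/9 = 424/9 - 7*j)
1/(J(-620) + (1/351937 + 107231)) = 1/((424/9 - 7*(-620)) + (1/351937 + 107231)) = 1/((424/9 + 4340) + (1/351937 + 107231)) = 1/(39484/9 + 37738556448/351937) = 1/(353542888540/3167433) = 3167433/353542888540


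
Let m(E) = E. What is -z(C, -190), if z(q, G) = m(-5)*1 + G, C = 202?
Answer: 195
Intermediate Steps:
z(q, G) = -5 + G (z(q, G) = -5*1 + G = -5 + G)
-z(C, -190) = -(-5 - 190) = -1*(-195) = 195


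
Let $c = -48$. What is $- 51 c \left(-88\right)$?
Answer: $-215424$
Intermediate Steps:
$- 51 c \left(-88\right) = \left(-51\right) \left(-48\right) \left(-88\right) = 2448 \left(-88\right) = -215424$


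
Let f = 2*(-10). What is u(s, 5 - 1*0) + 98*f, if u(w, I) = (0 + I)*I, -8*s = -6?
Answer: -1935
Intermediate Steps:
s = ¾ (s = -⅛*(-6) = ¾ ≈ 0.75000)
u(w, I) = I² (u(w, I) = I*I = I²)
f = -20
u(s, 5 - 1*0) + 98*f = (5 - 1*0)² + 98*(-20) = (5 + 0)² - 1960 = 5² - 1960 = 25 - 1960 = -1935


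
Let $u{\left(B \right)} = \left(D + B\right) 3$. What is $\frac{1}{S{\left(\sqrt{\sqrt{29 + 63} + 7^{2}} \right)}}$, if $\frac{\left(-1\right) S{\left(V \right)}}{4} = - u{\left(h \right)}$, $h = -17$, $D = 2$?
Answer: $- \frac{1}{180} \approx -0.0055556$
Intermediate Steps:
$u{\left(B \right)} = 6 + 3 B$ ($u{\left(B \right)} = \left(2 + B\right) 3 = 6 + 3 B$)
$S{\left(V \right)} = -180$ ($S{\left(V \right)} = - 4 \left(- (6 + 3 \left(-17\right))\right) = - 4 \left(- (6 - 51)\right) = - 4 \left(\left(-1\right) \left(-45\right)\right) = \left(-4\right) 45 = -180$)
$\frac{1}{S{\left(\sqrt{\sqrt{29 + 63} + 7^{2}} \right)}} = \frac{1}{-180} = - \frac{1}{180}$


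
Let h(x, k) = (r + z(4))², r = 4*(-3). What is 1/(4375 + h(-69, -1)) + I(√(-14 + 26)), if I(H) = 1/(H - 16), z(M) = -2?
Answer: -18223/278831 - √3/122 ≈ -0.079552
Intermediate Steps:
r = -12
h(x, k) = 196 (h(x, k) = (-12 - 2)² = (-14)² = 196)
I(H) = 1/(-16 + H)
1/(4375 + h(-69, -1)) + I(√(-14 + 26)) = 1/(4375 + 196) + 1/(-16 + √(-14 + 26)) = 1/4571 + 1/(-16 + √12) = 1/4571 + 1/(-16 + 2*√3)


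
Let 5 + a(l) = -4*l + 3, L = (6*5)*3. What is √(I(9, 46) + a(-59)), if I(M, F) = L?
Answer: 18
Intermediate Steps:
L = 90 (L = 30*3 = 90)
I(M, F) = 90
a(l) = -2 - 4*l (a(l) = -5 + (-4*l + 3) = -5 + (3 - 4*l) = -2 - 4*l)
√(I(9, 46) + a(-59)) = √(90 + (-2 - 4*(-59))) = √(90 + (-2 + 236)) = √(90 + 234) = √324 = 18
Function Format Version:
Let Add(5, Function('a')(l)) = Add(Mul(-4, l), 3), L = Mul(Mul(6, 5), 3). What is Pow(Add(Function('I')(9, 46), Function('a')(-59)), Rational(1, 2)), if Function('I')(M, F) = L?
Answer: 18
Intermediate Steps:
L = 90 (L = Mul(30, 3) = 90)
Function('I')(M, F) = 90
Function('a')(l) = Add(-2, Mul(-4, l)) (Function('a')(l) = Add(-5, Add(Mul(-4, l), 3)) = Add(-5, Add(3, Mul(-4, l))) = Add(-2, Mul(-4, l)))
Pow(Add(Function('I')(9, 46), Function('a')(-59)), Rational(1, 2)) = Pow(Add(90, Add(-2, Mul(-4, -59))), Rational(1, 2)) = Pow(Add(90, Add(-2, 236)), Rational(1, 2)) = Pow(Add(90, 234), Rational(1, 2)) = Pow(324, Rational(1, 2)) = 18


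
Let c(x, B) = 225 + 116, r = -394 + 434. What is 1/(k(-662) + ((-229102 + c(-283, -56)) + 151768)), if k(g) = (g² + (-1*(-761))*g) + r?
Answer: -1/142491 ≈ -7.0180e-6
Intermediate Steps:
r = 40
c(x, B) = 341
k(g) = 40 + g² + 761*g (k(g) = (g² + (-1*(-761))*g) + 40 = (g² + 761*g) + 40 = 40 + g² + 761*g)
1/(k(-662) + ((-229102 + c(-283, -56)) + 151768)) = 1/((40 + (-662)² + 761*(-662)) + ((-229102 + 341) + 151768)) = 1/((40 + 438244 - 503782) + (-228761 + 151768)) = 1/(-65498 - 76993) = 1/(-142491) = -1/142491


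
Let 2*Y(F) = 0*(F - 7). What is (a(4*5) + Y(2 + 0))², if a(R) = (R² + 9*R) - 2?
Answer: 334084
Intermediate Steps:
a(R) = -2 + R² + 9*R
Y(F) = 0 (Y(F) = (0*(F - 7))/2 = (0*(-7 + F))/2 = (½)*0 = 0)
(a(4*5) + Y(2 + 0))² = ((-2 + (4*5)² + 9*(4*5)) + 0)² = ((-2 + 20² + 9*20) + 0)² = ((-2 + 400 + 180) + 0)² = (578 + 0)² = 578² = 334084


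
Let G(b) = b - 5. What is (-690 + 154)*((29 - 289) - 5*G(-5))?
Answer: 112560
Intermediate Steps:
G(b) = -5 + b
(-690 + 154)*((29 - 289) - 5*G(-5)) = (-690 + 154)*((29 - 289) - 5*(-5 - 5)) = -536*(-260 - 5*(-10)) = -536*(-260 + 50) = -536*(-210) = 112560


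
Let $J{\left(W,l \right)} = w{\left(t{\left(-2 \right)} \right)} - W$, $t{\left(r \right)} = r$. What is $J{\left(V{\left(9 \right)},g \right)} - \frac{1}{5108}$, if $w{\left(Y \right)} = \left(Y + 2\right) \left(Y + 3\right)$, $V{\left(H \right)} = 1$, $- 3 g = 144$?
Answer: $- \frac{5109}{5108} \approx -1.0002$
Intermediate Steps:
$g = -48$ ($g = \left(- \frac{1}{3}\right) 144 = -48$)
$w{\left(Y \right)} = \left(2 + Y\right) \left(3 + Y\right)$
$J{\left(W,l \right)} = - W$ ($J{\left(W,l \right)} = \left(6 + \left(-2\right)^{2} + 5 \left(-2\right)\right) - W = \left(6 + 4 - 10\right) - W = 0 - W = - W$)
$J{\left(V{\left(9 \right)},g \right)} - \frac{1}{5108} = \left(-1\right) 1 - \frac{1}{5108} = -1 - \frac{1}{5108} = - \frac{5109}{5108}$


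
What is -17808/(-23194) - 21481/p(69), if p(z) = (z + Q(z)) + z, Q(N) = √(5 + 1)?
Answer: -5701396219/36797281 + 21481*√6/19038 ≈ -152.18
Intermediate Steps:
Q(N) = √6
p(z) = √6 + 2*z (p(z) = (z + √6) + z = √6 + 2*z)
-17808/(-23194) - 21481/p(69) = -17808/(-23194) - 21481/(√6 + 2*69) = -17808*(-1/23194) - 21481/(√6 + 138) = 8904/11597 - 21481/(138 + √6)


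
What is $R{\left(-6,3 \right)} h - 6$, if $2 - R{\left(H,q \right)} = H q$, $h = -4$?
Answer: $-86$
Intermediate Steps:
$R{\left(H,q \right)} = 2 - H q$
$R{\left(-6,3 \right)} h - 6 = \left(2 - \left(-6\right) 3\right) \left(-4\right) - 6 = \left(2 + 18\right) \left(-4\right) - 6 = 20 \left(-4\right) - 6 = -80 - 6 = -86$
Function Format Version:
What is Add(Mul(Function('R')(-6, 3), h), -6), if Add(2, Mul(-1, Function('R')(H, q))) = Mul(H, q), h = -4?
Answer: -86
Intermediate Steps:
Function('R')(H, q) = Add(2, Mul(-1, H, q)) (Function('R')(H, q) = Add(2, Mul(-1, Mul(H, q))) = Add(2, Mul(-1, H, q)))
Add(Mul(Function('R')(-6, 3), h), -6) = Add(Mul(Add(2, Mul(-1, -6, 3)), -4), -6) = Add(Mul(Add(2, 18), -4), -6) = Add(Mul(20, -4), -6) = Add(-80, -6) = -86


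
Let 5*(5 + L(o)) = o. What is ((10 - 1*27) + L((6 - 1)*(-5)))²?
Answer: 729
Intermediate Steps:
L(o) = -5 + o/5
((10 - 1*27) + L((6 - 1)*(-5)))² = ((10 - 1*27) + (-5 + ((6 - 1)*(-5))/5))² = ((10 - 27) + (-5 + (5*(-5))/5))² = (-17 + (-5 + (⅕)*(-25)))² = (-17 + (-5 - 5))² = (-17 - 10)² = (-27)² = 729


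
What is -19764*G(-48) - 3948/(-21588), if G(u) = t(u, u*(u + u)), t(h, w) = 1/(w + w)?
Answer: -129061/65792 ≈ -1.9617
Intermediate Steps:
t(h, w) = 1/(2*w)
G(u) = 1/(4*u²) (G(u) = 1/(2*((u*(u + u)))) = 1/(2*((u*(2*u)))) = 1/(2*((2*u²))) = (1/(2*u²))/2 = 1/(4*u²))
-19764*G(-48) - 3948/(-21588) = -19764*(¼)/(-48)² - 3948/(-21588) = -19764*(¼)*(1/2304) - 3948*(-1/21588) = -19764/(1/(1/9216)) + 47/257 = -19764/9216 + 47/257 = -19764*1/9216 + 47/257 = -549/256 + 47/257 = -129061/65792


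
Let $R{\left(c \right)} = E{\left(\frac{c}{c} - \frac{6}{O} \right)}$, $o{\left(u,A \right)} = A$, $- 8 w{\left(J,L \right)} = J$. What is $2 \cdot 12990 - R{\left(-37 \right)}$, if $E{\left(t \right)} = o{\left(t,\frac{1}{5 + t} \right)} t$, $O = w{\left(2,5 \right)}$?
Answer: $\frac{155875}{6} \approx 25979.0$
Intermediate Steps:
$w{\left(J,L \right)} = - \frac{J}{8}$
$O = - \frac{1}{4}$ ($O = \left(- \frac{1}{8}\right) 2 = - \frac{1}{4} \approx -0.25$)
$E{\left(t \right)} = \frac{t}{5 + t}$
$R{\left(c \right)} = \frac{5}{6}$ ($R{\left(c \right)} = \frac{\frac{c}{c} - \frac{6}{- \frac{1}{4}}}{5 + \left(\frac{c}{c} - \frac{6}{- \frac{1}{4}}\right)} = \frac{1 - -24}{5 + \left(1 - -24\right)} = \frac{1 + 24}{5 + \left(1 + 24\right)} = \frac{25}{5 + 25} = \frac{25}{30} = 25 \cdot \frac{1}{30} = \frac{5}{6}$)
$2 \cdot 12990 - R{\left(-37 \right)} = 2 \cdot 12990 - \frac{5}{6} = 25980 - \frac{5}{6} = \frac{155875}{6}$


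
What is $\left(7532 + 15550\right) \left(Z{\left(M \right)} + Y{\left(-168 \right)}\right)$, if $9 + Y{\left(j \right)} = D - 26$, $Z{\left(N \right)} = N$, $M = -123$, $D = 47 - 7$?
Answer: $-2723676$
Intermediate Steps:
$D = 40$ ($D = 47 - 7 = 40$)
$Y{\left(j \right)} = 5$ ($Y{\left(j \right)} = -9 + \left(40 - 26\right) = -9 + 14 = 5$)
$\left(7532 + 15550\right) \left(Z{\left(M \right)} + Y{\left(-168 \right)}\right) = \left(7532 + 15550\right) \left(-123 + 5\right) = 23082 \left(-118\right) = -2723676$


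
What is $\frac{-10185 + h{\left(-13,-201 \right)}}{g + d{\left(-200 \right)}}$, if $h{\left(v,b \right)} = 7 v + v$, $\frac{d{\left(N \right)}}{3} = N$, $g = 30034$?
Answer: $- \frac{10289}{29434} \approx -0.34956$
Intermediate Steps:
$d{\left(N \right)} = 3 N$
$h{\left(v,b \right)} = 8 v$
$\frac{-10185 + h{\left(-13,-201 \right)}}{g + d{\left(-200 \right)}} = \frac{-10185 + 8 \left(-13\right)}{30034 + 3 \left(-200\right)} = \frac{-10185 - 104}{30034 - 600} = - \frac{10289}{29434}$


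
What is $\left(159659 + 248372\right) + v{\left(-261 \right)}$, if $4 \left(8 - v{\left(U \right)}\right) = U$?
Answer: $\frac{1632417}{4} \approx 4.081 \cdot 10^{5}$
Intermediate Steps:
$v{\left(U \right)} = 8 - \frac{U}{4}$
$\left(159659 + 248372\right) + v{\left(-261 \right)} = \left(159659 + 248372\right) + \left(8 - - \frac{261}{4}\right) = 408031 + \left(8 + \frac{261}{4}\right) = 408031 + \frac{293}{4} = \frac{1632417}{4}$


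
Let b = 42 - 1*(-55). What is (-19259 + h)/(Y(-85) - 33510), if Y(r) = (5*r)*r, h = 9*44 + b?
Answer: -18766/2615 ≈ -7.1763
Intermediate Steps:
b = 97 (b = 42 + 55 = 97)
h = 493 (h = 9*44 + 97 = 396 + 97 = 493)
Y(r) = 5*r²
(-19259 + h)/(Y(-85) - 33510) = (-19259 + 493)/(5*(-85)² - 33510) = -18766/(5*7225 - 33510) = -18766/(36125 - 33510) = -18766/2615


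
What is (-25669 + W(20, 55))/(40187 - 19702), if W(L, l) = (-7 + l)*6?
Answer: -1493/1205 ≈ -1.2390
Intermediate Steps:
W(L, l) = -42 + 6*l
(-25669 + W(20, 55))/(40187 - 19702) = (-25669 + (-42 + 6*55))/(40187 - 19702) = (-25669 + (-42 + 330))/20485 = (-25669 + 288)*(1/20485) = -25381*1/20485 = -1493/1205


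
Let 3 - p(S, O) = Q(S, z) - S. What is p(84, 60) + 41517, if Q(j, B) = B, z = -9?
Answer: 41613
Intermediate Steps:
p(S, O) = 12 + S (p(S, O) = 3 - (-9 - S) = 3 + (9 + S) = 12 + S)
p(84, 60) + 41517 = (12 + 84) + 41517 = 96 + 41517 = 41613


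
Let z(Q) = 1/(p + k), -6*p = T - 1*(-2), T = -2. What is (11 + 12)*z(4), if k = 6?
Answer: 23/6 ≈ 3.8333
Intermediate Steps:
p = 0 (p = -(-2 - 1*(-2))/6 = -(-2 + 2)/6 = -⅙*0 = 0)
z(Q) = ⅙ (z(Q) = 1/(0 + 6) = 1/6 = ⅙)
(11 + 12)*z(4) = (11 + 12)*(⅙) = 23*(⅙) = 23/6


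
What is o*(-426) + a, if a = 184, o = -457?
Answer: 194866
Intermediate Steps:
o*(-426) + a = -457*(-426) + 184 = 194682 + 184 = 194866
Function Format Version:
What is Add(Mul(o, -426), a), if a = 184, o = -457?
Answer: 194866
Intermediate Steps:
Add(Mul(o, -426), a) = Add(Mul(-457, -426), 184) = Add(194682, 184) = 194866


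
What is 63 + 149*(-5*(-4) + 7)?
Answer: 4086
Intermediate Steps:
63 + 149*(-5*(-4) + 7) = 63 + 149*(20 + 7) = 63 + 149*27 = 63 + 4023 = 4086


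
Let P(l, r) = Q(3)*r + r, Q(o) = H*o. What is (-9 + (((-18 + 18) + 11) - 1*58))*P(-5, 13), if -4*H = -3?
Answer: -2366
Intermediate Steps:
H = ¾ (H = -¼*(-3) = ¾ ≈ 0.75000)
Q(o) = 3*o/4
P(l, r) = 13*r/4 (P(l, r) = ((¾)*3)*r + r = 9*r/4 + r = 13*r/4)
(-9 + (((-18 + 18) + 11) - 1*58))*P(-5, 13) = (-9 + (((-18 + 18) + 11) - 1*58))*((13/4)*13) = (-9 + ((0 + 11) - 58))*(169/4) = (-9 + (11 - 58))*(169/4) = (-9 - 47)*(169/4) = -56*169/4 = -2366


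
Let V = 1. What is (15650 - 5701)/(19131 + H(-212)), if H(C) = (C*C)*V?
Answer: 9949/64075 ≈ 0.15527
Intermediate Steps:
H(C) = C² (H(C) = (C*C)*1 = C²*1 = C²)
(15650 - 5701)/(19131 + H(-212)) = (15650 - 5701)/(19131 + (-212)²) = 9949/(19131 + 44944) = 9949/64075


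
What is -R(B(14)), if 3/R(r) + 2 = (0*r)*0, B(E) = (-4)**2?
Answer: 3/2 ≈ 1.5000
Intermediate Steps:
B(E) = 16
R(r) = -3/2 (R(r) = 3/(-2 + (0*r)*0) = 3/(-2 + 0*0) = 3/(-2 + 0) = 3/(-2) = 3*(-1/2) = -3/2)
-R(B(14)) = -1*(-3/2) = 3/2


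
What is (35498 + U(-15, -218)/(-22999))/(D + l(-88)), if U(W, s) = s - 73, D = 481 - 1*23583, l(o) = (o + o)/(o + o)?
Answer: -816418793/531299899 ≈ -1.5366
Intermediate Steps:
l(o) = 1 (l(o) = (2*o)/((2*o)) = (2*o)*(1/(2*o)) = 1)
D = -23102 (D = 481 - 23583 = -23102)
U(W, s) = -73 + s
(35498 + U(-15, -218)/(-22999))/(D + l(-88)) = (35498 + (-73 - 218)/(-22999))/(-23102 + 1) = (35498 - 291*(-1/22999))/(-23101) = (35498 + 291/22999)*(-1/23101) = (816418793/22999)*(-1/23101) = -816418793/531299899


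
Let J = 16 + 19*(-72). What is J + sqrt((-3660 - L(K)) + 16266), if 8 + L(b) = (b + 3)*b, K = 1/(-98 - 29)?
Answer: -1352 + sqrt(203451586)/127 ≈ -1239.7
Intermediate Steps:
K = -1/127 (K = 1/(-127) = -1/127 ≈ -0.0078740)
L(b) = -8 + b*(3 + b) (L(b) = -8 + (b + 3)*b = -8 + (3 + b)*b = -8 + b*(3 + b))
J = -1352 (J = 16 - 1368 = -1352)
J + sqrt((-3660 - L(K)) + 16266) = -1352 + sqrt((-3660 - (-8 + (-1/127)**2 + 3*(-1/127))) + 16266) = -1352 + sqrt((-3660 - (-8 + 1/16129 - 3/127)) + 16266) = -1352 + sqrt((-3660 - 1*(-129412/16129)) + 16266) = -1352 + sqrt((-3660 + 129412/16129) + 16266) = -1352 + sqrt(-58902728/16129 + 16266) = -1352 + sqrt(203451586/16129) = -1352 + sqrt(203451586)/127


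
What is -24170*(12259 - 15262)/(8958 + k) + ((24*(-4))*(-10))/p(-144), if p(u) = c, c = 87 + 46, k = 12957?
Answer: 644967482/194313 ≈ 3319.2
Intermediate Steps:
c = 133
p(u) = 133
-24170*(12259 - 15262)/(8958 + k) + ((24*(-4))*(-10))/p(-144) = -24170*(12259 - 15262)/(8958 + 12957) + ((24*(-4))*(-10))/133 = -24170/(21915/(-3003)) - 96*(-10)*(1/133) = -24170/(21915*(-1/3003)) + 960*(1/133) = -24170/(-7305/1001) + 960/133 = -24170*(-1001/7305) + 960/133 = 4838834/1461 + 960/133 = 644967482/194313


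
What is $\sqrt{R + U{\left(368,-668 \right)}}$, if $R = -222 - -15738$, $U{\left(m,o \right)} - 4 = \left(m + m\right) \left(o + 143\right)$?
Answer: $8 i \sqrt{5795} \approx 609.0 i$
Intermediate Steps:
$U{\left(m,o \right)} = 4 + 2 m \left(143 + o\right)$ ($U{\left(m,o \right)} = 4 + \left(m + m\right) \left(o + 143\right) = 4 + 2 m \left(143 + o\right)$)
$R = 15516$ ($R = -222 + 15738 = 15516$)
$\sqrt{R + U{\left(368,-668 \right)}} = \sqrt{15516 + \left(4 + 286 \cdot 368 + 2 \cdot 368 \left(-668\right)\right)} = \sqrt{15516 + \left(4 + 105248 - 491648\right)} = \sqrt{15516 - 386396} = \sqrt{-370880} = 8 i \sqrt{5795}$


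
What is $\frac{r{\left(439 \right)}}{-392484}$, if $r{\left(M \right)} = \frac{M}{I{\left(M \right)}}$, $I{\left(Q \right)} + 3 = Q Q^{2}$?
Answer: $- \frac{439}{33205918857744} \approx -1.3221 \cdot 10^{-11}$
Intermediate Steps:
$I{\left(Q \right)} = -3 + Q^{3}$ ($I{\left(Q \right)} = -3 + Q Q^{2} = -3 + Q^{3}$)
$r{\left(M \right)} = \frac{M}{-3 + M^{3}}$
$\frac{r{\left(439 \right)}}{-392484} = \frac{439 \frac{1}{-3 + 439^{3}}}{-392484} = \frac{439}{-3 + 84604519} \left(- \frac{1}{392484}\right) = \frac{439}{84604516} \left(- \frac{1}{392484}\right) = - \frac{439}{33205918857744}$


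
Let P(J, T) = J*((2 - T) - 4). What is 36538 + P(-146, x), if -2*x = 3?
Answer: 36611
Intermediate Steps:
x = -3/2 (x = -1/2*3 = -3/2 ≈ -1.5000)
P(J, T) = J*(-2 - T)
36538 + P(-146, x) = 36538 - 1*(-146)*(2 - 3/2) = 36538 - 1*(-146)*1/2 = 36538 + 73 = 36611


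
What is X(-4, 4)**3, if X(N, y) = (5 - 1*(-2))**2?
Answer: 117649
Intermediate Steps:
X(N, y) = 49 (X(N, y) = (5 + 2)**2 = 7**2 = 49)
X(-4, 4)**3 = 49**3 = 117649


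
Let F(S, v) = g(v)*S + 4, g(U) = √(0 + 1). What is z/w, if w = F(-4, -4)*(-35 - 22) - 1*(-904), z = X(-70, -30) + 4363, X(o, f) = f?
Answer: 4333/904 ≈ 4.7931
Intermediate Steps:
g(U) = 1 (g(U) = √1 = 1)
F(S, v) = 4 + S (F(S, v) = 1*S + 4 = S + 4 = 4 + S)
z = 4333 (z = -30 + 4363 = 4333)
w = 904 (w = (4 - 4)*(-35 - 22) - 1*(-904) = 0*(-57) + 904 = 0 + 904 = 904)
z/w = 4333/904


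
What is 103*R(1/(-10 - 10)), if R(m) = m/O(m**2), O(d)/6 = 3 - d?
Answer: -1030/3597 ≈ -0.28635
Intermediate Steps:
O(d) = 18 - 6*d (O(d) = 6*(3 - d) = 18 - 6*d)
R(m) = m/(18 - 6*m**2)
103*R(1/(-10 - 10)) = 103*(-1/((-10 - 10)*(-18 + 6*(1/(-10 - 10))**2))) = 103*(-1/(-20*(-18 + 6*(1/(-20))**2))) = 103*(-1*(-1/20)/(-18 + 6*(-1/20)**2)) = 103*(-1*(-1/20)/(-18 + 6*(1/400))) = 103*(-1*(-1/20)/(-18 + 3/200)) = 103*(-1*(-1/20)/(-3597/200)) = 103*(-1*(-1/20)*(-200/3597)) = 103*(-10/3597) = -1030/3597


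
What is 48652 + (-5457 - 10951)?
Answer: 32244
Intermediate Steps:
48652 + (-5457 - 10951) = 48652 - 16408 = 32244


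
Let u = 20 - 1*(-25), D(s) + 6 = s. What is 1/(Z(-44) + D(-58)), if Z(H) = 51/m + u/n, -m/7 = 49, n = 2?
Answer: -686/28571 ≈ -0.024010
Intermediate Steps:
D(s) = -6 + s
m = -343 (m = -7*49 = -343)
u = 45 (u = 20 + 25 = 45)
Z(H) = 15333/686 (Z(H) = 51/(-343) + 45/2 = 51*(-1/343) + 45*(1/2) = -51/343 + 45/2 = 15333/686)
1/(Z(-44) + D(-58)) = 1/(15333/686 + (-6 - 58)) = 1/(15333/686 - 64) = 1/(-28571/686) = -686/28571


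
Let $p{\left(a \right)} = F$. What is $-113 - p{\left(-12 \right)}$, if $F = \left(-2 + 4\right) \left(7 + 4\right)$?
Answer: $-135$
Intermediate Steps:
$F = 22$ ($F = 2 \cdot 11 = 22$)
$p{\left(a \right)} = 22$
$-113 - p{\left(-12 \right)} = -113 - 22 = -135$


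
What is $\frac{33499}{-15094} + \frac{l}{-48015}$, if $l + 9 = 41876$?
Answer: $- \frac{2240394983}{724738410} \approx -3.0913$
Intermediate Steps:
$l = 41867$ ($l = -9 + 41876 = 41867$)
$\frac{33499}{-15094} + \frac{l}{-48015} = \frac{33499}{-15094} + \frac{41867}{-48015} = 33499 \left(- \frac{1}{15094}\right) + 41867 \left(- \frac{1}{48015}\right) = - \frac{33499}{15094} - \frac{41867}{48015} = - \frac{2240394983}{724738410}$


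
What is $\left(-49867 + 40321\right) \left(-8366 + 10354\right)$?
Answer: $-18977448$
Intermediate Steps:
$\left(-49867 + 40321\right) \left(-8366 + 10354\right) = \left(-9546\right) 1988 = -18977448$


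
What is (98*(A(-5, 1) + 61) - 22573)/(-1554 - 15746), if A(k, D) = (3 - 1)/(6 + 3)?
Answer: 149159/155700 ≈ 0.95799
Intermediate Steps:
A(k, D) = 2/9
(98*(A(-5, 1) + 61) - 22573)/(-1554 - 15746) = (98*(2/9 + 61) - 22573)/(-1554 - 15746) = (98*(551/9) - 22573)/(-17300) = (53998/9 - 22573)*(-1/17300) = -149159/9*(-1/17300) = 149159/155700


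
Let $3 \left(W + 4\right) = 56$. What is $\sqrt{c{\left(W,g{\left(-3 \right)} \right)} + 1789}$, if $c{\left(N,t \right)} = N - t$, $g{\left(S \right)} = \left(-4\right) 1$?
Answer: $\frac{\sqrt{16269}}{3} \approx 42.517$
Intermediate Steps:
$W = \frac{44}{3}$ ($W = -4 + \frac{1}{3} \cdot 56 = -4 + \frac{56}{3} = \frac{44}{3} \approx 14.667$)
$g{\left(S \right)} = -4$
$\sqrt{c{\left(W,g{\left(-3 \right)} \right)} + 1789} = \sqrt{\left(\frac{44}{3} - -4\right) + 1789} = \sqrt{\left(\frac{44}{3} + 4\right) + 1789} = \sqrt{\frac{56}{3} + 1789} = \sqrt{\frac{5423}{3}} = \frac{\sqrt{16269}}{3}$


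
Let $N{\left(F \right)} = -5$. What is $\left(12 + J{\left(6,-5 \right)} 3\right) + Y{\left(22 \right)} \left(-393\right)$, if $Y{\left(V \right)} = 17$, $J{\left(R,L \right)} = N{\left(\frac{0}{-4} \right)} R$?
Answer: $-6759$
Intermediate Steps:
$J{\left(R,L \right)} = - 5 R$
$\left(12 + J{\left(6,-5 \right)} 3\right) + Y{\left(22 \right)} \left(-393\right) = \left(12 + \left(-5\right) 6 \cdot 3\right) + 17 \left(-393\right) = \left(12 - 90\right) - 6681 = -78 - 6681 = -6759$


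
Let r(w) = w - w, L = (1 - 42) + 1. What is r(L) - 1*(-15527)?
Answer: 15527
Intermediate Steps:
L = -40 (L = -41 + 1 = -40)
r(w) = 0
r(L) - 1*(-15527) = 0 - 1*(-15527) = 0 + 15527 = 15527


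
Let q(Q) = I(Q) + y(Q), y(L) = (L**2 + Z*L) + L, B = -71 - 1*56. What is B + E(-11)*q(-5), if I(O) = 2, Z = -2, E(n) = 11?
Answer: 225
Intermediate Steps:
B = -127 (B = -71 - 56 = -127)
y(L) = L**2 - L (y(L) = (L**2 - 2*L) + L = L**2 - L)
q(Q) = 2 + Q*(-1 + Q)
B + E(-11)*q(-5) = -127 + 11*(2 - 5*(-1 - 5)) = -127 + 11*(2 - 5*(-6)) = -127 + 11*(2 + 30) = -127 + 11*32 = -127 + 352 = 225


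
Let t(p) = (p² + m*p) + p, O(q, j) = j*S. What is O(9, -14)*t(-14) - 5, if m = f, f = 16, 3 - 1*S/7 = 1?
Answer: 8227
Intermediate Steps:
S = 14 (S = 21 - 7*1 = 21 - 7 = 14)
O(q, j) = 14*j (O(q, j) = j*14 = 14*j)
m = 16
t(p) = p² + 17*p (t(p) = (p² + 16*p) + p = p² + 17*p)
O(9, -14)*t(-14) - 5 = (14*(-14))*(-14*(17 - 14)) - 5 = -(-2744)*3 - 5 = -196*(-42) - 5 = 8232 - 5 = 8227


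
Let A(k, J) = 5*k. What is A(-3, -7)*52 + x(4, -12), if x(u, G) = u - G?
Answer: -764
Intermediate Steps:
A(-3, -7)*52 + x(4, -12) = (5*(-3))*52 + (4 - 1*(-12)) = -15*52 + (4 + 12) = -780 + 16 = -764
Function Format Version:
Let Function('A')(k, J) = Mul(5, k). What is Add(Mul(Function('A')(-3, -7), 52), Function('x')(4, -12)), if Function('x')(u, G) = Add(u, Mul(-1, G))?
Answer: -764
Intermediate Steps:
Add(Mul(Function('A')(-3, -7), 52), Function('x')(4, -12)) = Add(Mul(Mul(5, -3), 52), Add(4, Mul(-1, -12))) = Add(Mul(-15, 52), Add(4, 12)) = Add(-780, 16) = -764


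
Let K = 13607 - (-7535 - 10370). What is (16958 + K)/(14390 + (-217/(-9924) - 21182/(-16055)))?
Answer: 7722716375400/2292969803903 ≈ 3.3680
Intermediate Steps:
K = 31512 (K = 13607 - 1*(-17905) = 13607 + 17905 = 31512)
(16958 + K)/(14390 + (-217/(-9924) - 21182/(-16055))) = (16958 + 31512)/(14390 + (-217/(-9924) - 21182/(-16055))) = 48470/(14390 + (-217*(-1/9924) - 21182*(-1/16055))) = 48470/(14390 + (217/9924 + 21182/16055)) = 48470/(14390 + 213694103/159329820) = 48470/(2292969803903/159329820) = 48470*(159329820/2292969803903) = 7722716375400/2292969803903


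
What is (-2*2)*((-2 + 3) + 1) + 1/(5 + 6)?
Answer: -87/11 ≈ -7.9091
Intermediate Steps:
(-2*2)*((-2 + 3) + 1) + 1/(5 + 6) = -4*(1 + 1) + 1/11 = -4*2 + 1/11 = -8 + 1/11 = -87/11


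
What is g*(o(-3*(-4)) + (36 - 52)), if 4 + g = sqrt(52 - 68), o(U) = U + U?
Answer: -32 + 32*I ≈ -32.0 + 32.0*I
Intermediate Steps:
o(U) = 2*U
g = -4 + 4*I (g = -4 + sqrt(52 - 68) = -4 + sqrt(-16) = -4 + 4*I ≈ -4.0 + 4.0*I)
g*(o(-3*(-4)) + (36 - 52)) = (-4 + 4*I)*(2*(-3*(-4)) + (36 - 52)) = (-4 + 4*I)*(2*12 - 16) = (-4 + 4*I)*(24 - 16) = (-4 + 4*I)*8 = -32 + 32*I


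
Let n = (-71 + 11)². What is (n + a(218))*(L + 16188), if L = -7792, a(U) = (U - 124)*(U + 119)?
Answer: 296194088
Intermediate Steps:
a(U) = (-124 + U)*(119 + U)
n = 3600 (n = (-60)² = 3600)
(n + a(218))*(L + 16188) = (3600 + (-14756 + 218² - 5*218))*(-7792 + 16188) = (3600 + (-14756 + 47524 - 1090))*8396 = (3600 + 31678)*8396 = 35278*8396 = 296194088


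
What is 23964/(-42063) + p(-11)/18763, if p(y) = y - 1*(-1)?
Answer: -150019054/263076023 ≈ -0.57025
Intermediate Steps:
p(y) = 1 + y (p(y) = y + 1 = 1 + y)
23964/(-42063) + p(-11)/18763 = 23964/(-42063) + (1 - 11)/18763 = 23964*(-1/42063) - 10*1/18763 = -7988/14021 - 10/18763 = -150019054/263076023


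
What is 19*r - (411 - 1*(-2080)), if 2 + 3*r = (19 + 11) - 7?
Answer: -2358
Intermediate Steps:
r = 7 (r = -2/3 + ((19 + 11) - 7)/3 = -2/3 + (30 - 7)/3 = -2/3 + (1/3)*23 = -2/3 + 23/3 = 7)
19*r - (411 - 1*(-2080)) = 19*7 - (411 - 1*(-2080)) = 133 - (411 + 2080) = 133 - 1*2491 = 133 - 2491 = -2358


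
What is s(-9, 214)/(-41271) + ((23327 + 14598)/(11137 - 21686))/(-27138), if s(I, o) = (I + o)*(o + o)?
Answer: -8372177791735/3938336928834 ≈ -2.1258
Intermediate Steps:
s(I, o) = 2*o*(I + o) (s(I, o) = (I + o)*(2*o) = 2*o*(I + o))
s(-9, 214)/(-41271) + ((23327 + 14598)/(11137 - 21686))/(-27138) = (2*214*(-9 + 214))/(-41271) + ((23327 + 14598)/(11137 - 21686))/(-27138) = (2*214*205)*(-1/41271) + (37925/(-10549))*(-1/27138) = 87740*(-1/41271) + (37925*(-1/10549))*(-1/27138) = -87740/41271 - 37925/10549*(-1/27138) = -87740/41271 + 37925/286278762 = -8372177791735/3938336928834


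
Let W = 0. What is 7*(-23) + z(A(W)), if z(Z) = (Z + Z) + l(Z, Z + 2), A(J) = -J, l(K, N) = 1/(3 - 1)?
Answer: -321/2 ≈ -160.50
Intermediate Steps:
l(K, N) = ½ (l(K, N) = 1/2 = ½)
z(Z) = ½ + 2*Z (z(Z) = (Z + Z) + ½ = 2*Z + ½ = ½ + 2*Z)
7*(-23) + z(A(W)) = 7*(-23) + (½ + 2*(-1*0)) = -161 + (½ + 2*0) = -161 + (½ + 0) = -161 + ½ = -321/2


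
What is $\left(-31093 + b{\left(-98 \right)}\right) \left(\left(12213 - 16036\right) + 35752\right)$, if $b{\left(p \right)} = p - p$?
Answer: $-992768397$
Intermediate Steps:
$b{\left(p \right)} = 0$
$\left(-31093 + b{\left(-98 \right)}\right) \left(\left(12213 - 16036\right) + 35752\right) = \left(-31093 + 0\right) \left(\left(12213 - 16036\right) + 35752\right) = - 31093 \left(\left(12213 - 16036\right) + 35752\right) = - 31093 \left(-3823 + 35752\right) = \left(-31093\right) 31929 = -992768397$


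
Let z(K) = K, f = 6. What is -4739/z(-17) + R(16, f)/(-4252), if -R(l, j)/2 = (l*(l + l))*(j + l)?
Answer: 5133301/18071 ≈ 284.06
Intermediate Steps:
R(l, j) = -4*l²*(j + l) (R(l, j) = -2*l*(l + l)*(j + l) = -2*l*(2*l)*(j + l) = -2*2*l²*(j + l) = -4*l²*(j + l))
-4739/z(-17) + R(16, f)/(-4252) = -4739/(-17) + (4*16²*(-1*6 - 1*16))/(-4252) = -4739*(-1/17) + (4*256*(-6 - 16))*(-1/4252) = 4739/17 + (4*256*(-22))*(-1/4252) = 4739/17 - 22528*(-1/4252) = 4739/17 + 5632/1063 = 5133301/18071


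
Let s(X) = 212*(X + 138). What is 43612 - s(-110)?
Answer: 37676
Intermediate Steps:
s(X) = 29256 + 212*X (s(X) = 212*(138 + X) = 29256 + 212*X)
43612 - s(-110) = 43612 - (29256 + 212*(-110)) = 43612 - (29256 - 23320) = 43612 - 1*5936 = 43612 - 5936 = 37676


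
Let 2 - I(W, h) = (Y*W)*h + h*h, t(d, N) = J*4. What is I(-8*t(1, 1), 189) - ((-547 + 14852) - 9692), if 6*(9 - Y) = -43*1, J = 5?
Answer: 448548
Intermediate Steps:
t(d, N) = 20 (t(d, N) = 5*4 = 20)
Y = 97/6 (Y = 9 - (-43)/6 = 9 - ⅙*(-43) = 9 + 43/6 = 97/6 ≈ 16.167)
I(W, h) = 2 - h² - 97*W*h/6 (I(W, h) = 2 - ((97*W/6)*h + h*h) = 2 - (97*W*h/6 + h²) = 2 - (h² + 97*W*h/6) = 2 + (-h² - 97*W*h/6) = 2 - h² - 97*W*h/6)
I(-8*t(1, 1), 189) - ((-547 + 14852) - 9692) = (2 - 1*189² - 97/6*(-8*20)*189) - ((-547 + 14852) - 9692) = (2 - 1*35721 - 97/6*(-160)*189) - (14305 - 9692) = (2 - 35721 + 488880) - 1*4613 = 453161 - 4613 = 448548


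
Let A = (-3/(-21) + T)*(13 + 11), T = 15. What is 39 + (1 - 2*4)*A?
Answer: -2505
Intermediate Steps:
A = 2544/7 (A = (-3/(-21) + 15)*(13 + 11) = (-3*(-1/21) + 15)*24 = (⅐ + 15)*24 = (106/7)*24 = 2544/7 ≈ 363.43)
39 + (1 - 2*4)*A = 39 + (1 - 2*4)*(2544/7) = 39 + (1 - 8)*(2544/7) = 39 - 7*2544/7 = 39 - 2544 = -2505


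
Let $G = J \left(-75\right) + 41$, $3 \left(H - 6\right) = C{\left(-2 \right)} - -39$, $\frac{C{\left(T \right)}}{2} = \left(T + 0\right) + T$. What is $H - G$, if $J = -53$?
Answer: $- \frac{11999}{3} \approx -3999.7$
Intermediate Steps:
$C{\left(T \right)} = 4 T$ ($C{\left(T \right)} = 2 \left(\left(T + 0\right) + T\right) = 2 \left(T + T\right) = 2 \cdot 2 T = 4 T$)
$H = \frac{49}{3}$ ($H = 6 + \frac{4 \left(-2\right) - -39}{3} = 6 + \frac{-8 + 39}{3} = 6 + \frac{1}{3} \cdot 31 = 6 + \frac{31}{3} = \frac{49}{3} \approx 16.333$)
$G = 4016$ ($G = \left(-53\right) \left(-75\right) + 41 = 3975 + 41 = 4016$)
$H - G = \frac{49}{3} - 4016 = - \frac{11999}{3}$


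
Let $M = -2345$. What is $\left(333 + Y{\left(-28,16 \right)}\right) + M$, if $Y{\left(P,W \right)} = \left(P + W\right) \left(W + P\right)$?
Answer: $-1868$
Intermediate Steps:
$Y{\left(P,W \right)} = \left(P + W\right)^{2}$ ($Y{\left(P,W \right)} = \left(P + W\right) \left(P + W\right) = \left(P + W\right)^{2}$)
$\left(333 + Y{\left(-28,16 \right)}\right) + M = \left(333 + \left(-28 + 16\right)^{2}\right) - 2345 = \left(333 + \left(-12\right)^{2}\right) - 2345 = \left(333 + 144\right) - 2345 = 477 - 2345 = -1868$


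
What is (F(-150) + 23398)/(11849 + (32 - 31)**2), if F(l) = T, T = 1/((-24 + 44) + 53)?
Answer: 341611/173010 ≈ 1.9745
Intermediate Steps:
T = 1/73 (T = 1/(20 + 53) = 1/73 ≈ 0.013699)
F(l) = 1/73
(F(-150) + 23398)/(11849 + (32 - 31)**2) = (1/73 + 23398)/(11849 + (32 - 31)**2) = 1708055/(73*(11849 + 1**2)) = 1708055/(73*(11849 + 1)) = (1708055/73)/11850 = (1708055/73)*(1/11850) = 341611/173010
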